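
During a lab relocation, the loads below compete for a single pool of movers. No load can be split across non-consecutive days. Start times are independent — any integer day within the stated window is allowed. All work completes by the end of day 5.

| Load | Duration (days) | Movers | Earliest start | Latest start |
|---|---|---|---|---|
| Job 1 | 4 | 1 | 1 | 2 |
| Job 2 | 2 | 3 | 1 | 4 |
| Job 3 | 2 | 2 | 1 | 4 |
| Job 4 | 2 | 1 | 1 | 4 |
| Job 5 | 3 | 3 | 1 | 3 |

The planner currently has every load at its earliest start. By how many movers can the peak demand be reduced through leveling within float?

4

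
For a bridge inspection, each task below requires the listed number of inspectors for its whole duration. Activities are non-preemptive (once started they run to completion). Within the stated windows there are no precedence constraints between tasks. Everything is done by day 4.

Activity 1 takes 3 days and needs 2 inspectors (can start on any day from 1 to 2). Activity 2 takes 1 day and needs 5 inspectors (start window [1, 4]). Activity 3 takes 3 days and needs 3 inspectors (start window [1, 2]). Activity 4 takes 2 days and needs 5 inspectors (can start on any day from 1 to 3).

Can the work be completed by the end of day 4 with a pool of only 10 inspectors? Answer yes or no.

yes

Schedule Activity 1@1, Activity 2@1, Activity 3@1, Activity 4@2: d1:10  d2:10  d3:10  d4:0 — peak 10 ≤ 10.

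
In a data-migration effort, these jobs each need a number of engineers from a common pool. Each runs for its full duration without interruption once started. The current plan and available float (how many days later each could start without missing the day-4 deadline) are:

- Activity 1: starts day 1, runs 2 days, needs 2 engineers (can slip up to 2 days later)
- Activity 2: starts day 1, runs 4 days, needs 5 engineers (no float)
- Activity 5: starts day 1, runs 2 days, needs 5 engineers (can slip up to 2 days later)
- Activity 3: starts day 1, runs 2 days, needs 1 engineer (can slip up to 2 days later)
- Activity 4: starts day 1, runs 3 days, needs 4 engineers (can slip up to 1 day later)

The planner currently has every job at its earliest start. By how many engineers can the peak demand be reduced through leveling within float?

Early-start peak: d1:17  d2:17  d3:9  d4:5 ⇒ 17.
Leveled (Activity 1@1, Activity 2@1, Activity 5@3, Activity 3@1, Activity 4@1): d1:12  d2:12  d3:14  d4:10 ⇒ 14.
Reduction 17 − 14 = 3.

3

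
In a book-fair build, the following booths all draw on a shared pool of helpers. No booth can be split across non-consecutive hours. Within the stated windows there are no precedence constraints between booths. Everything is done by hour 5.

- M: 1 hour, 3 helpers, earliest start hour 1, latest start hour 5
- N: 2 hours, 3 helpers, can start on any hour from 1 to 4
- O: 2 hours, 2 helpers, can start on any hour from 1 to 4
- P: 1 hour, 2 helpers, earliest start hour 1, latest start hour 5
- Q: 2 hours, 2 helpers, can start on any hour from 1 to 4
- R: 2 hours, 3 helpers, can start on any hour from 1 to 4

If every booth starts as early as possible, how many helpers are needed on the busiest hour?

15

Early-start schedule: M@1, N@1, O@1, P@1, Q@1, R@1.
Load per hour: hour 1: 15, hour 2: 10, hour 3: 0, hour 4: 0, hour 5: 0.
Peak is 15.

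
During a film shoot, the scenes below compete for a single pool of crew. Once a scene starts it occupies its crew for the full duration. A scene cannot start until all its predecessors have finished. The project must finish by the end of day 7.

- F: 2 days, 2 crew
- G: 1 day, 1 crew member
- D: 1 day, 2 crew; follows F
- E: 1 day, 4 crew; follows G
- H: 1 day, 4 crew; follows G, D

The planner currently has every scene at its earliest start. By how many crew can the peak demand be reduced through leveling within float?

2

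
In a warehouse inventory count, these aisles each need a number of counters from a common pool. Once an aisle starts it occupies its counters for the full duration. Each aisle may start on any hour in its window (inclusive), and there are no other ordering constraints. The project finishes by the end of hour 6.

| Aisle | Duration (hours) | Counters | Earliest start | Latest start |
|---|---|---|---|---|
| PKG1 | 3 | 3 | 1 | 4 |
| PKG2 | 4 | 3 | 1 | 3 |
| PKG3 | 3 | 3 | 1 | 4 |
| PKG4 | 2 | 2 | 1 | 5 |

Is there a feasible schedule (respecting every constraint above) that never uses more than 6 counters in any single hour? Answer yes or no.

Schedule PKG1@1, PKG2@1, PKG3@4, PKG4@5: h1:6  h2:6  h3:6  h4:6  h5:5  h6:5 — peak 6 ≤ 6.

yes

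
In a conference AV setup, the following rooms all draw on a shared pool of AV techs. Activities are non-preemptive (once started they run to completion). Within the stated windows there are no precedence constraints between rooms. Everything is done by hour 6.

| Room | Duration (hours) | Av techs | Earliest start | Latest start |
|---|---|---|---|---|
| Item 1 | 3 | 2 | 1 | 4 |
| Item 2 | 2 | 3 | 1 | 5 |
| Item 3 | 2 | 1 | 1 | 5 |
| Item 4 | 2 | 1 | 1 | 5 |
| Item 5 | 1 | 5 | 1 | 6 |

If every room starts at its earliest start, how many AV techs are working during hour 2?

At early start, hour 2 has: Item 1, Item 2, Item 3, Item 4.
Demand: 2 + 3 + 1 + 1 = 7.

7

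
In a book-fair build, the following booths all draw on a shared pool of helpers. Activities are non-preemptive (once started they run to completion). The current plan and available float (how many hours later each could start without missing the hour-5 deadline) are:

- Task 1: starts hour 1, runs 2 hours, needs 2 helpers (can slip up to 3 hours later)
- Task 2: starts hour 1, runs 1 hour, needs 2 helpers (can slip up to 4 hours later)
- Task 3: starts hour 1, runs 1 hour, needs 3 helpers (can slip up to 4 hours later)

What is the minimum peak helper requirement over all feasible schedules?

3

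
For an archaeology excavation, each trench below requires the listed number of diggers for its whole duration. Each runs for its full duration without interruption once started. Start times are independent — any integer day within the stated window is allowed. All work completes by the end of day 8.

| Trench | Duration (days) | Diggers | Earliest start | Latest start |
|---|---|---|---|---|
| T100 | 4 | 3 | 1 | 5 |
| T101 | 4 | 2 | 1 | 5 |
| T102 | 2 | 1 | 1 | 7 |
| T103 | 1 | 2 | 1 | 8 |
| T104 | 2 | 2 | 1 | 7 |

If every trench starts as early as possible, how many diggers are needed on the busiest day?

10

Early-start schedule: T100@1, T101@1, T102@1, T103@1, T104@1.
Load per day: day 1: 10, day 2: 8, day 3: 5, day 4: 5, day 5: 0, day 6: 0, day 7: 0, day 8: 0.
Peak is 10.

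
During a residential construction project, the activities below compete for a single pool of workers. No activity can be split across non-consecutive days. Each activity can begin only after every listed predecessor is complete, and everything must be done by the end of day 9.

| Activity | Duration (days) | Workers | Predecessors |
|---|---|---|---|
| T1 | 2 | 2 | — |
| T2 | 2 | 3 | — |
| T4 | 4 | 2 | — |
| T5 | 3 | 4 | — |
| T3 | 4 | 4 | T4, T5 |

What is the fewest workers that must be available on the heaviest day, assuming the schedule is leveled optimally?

6

Early-start (T1@1, T2@1, T4@1, T5@1, T3@5) gives peak 11: d1:11  d2:11  d3:6  d4:2  d5:4  d6:4  d7:4  d8:4  d9:0.
Shift T1→5, T5→3, T3→6.
Schedule T1@5, T2@1, T4@1, T5@3, T3@6: d1:5  d2:5  d3:6  d4:6  d5:6  d6:6  d7:4  d8:4  d9:4 — peak 6.
Total worker-days = 46 over 9 days ⇒ peak ≥ ⌈46/9⌉ = 6, so 6 is optimal.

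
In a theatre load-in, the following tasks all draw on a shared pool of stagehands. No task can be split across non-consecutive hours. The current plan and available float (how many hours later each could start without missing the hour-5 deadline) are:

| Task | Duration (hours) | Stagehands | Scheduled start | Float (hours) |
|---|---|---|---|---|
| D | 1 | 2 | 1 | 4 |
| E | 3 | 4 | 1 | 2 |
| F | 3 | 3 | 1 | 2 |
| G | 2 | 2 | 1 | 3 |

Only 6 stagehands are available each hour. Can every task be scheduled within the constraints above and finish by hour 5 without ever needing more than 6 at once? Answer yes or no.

no

The minimum achievable peak is 7; 6 < 7, so no feasible schedule stays within the cap.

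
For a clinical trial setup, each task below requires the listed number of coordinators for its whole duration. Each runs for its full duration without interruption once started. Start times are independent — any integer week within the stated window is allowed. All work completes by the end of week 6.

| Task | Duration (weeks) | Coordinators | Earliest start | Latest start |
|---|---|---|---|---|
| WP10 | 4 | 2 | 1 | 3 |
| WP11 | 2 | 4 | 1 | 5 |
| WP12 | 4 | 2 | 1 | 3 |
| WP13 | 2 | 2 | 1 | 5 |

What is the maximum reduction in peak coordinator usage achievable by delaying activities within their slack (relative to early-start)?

Early-start peak: w1:10  w2:10  w3:4  w4:4  w5:0  w6:0 ⇒ 10.
Leveled (WP10@1, WP11@1, WP12@3, WP13@3): w1:6  w2:6  w3:6  w4:6  w5:2  w6:2 ⇒ 6.
Reduction 10 − 6 = 4.

4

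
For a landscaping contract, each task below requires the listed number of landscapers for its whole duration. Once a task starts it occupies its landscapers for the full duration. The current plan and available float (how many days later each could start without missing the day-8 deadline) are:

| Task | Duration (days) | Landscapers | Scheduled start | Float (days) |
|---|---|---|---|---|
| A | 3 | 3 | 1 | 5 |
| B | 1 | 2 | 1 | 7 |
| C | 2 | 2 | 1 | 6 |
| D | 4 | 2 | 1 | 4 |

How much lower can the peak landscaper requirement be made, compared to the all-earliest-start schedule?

5

Early-start peak: d1:9  d2:7  d3:5  d4:2  d5:0  d6:0  d7:0  d8:0 ⇒ 9.
Leveled (A@1, B@4, C@4, D@5): d1:3  d2:3  d3:3  d4:4  d5:4  d6:2  d7:2  d8:2 ⇒ 4.
Reduction 9 − 4 = 5.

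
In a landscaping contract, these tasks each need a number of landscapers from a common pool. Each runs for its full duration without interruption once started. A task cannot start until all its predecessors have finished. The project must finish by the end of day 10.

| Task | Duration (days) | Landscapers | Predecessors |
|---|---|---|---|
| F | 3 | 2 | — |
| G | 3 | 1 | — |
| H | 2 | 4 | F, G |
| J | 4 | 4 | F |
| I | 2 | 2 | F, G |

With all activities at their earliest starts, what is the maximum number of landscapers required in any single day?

10

Early-start schedule: F@1, G@1, H@4, J@4, I@4.
Load per day: day 1: 3, day 2: 3, day 3: 3, day 4: 10, day 5: 10, day 6: 4, day 7: 4, day 8: 0, day 9: 0, day 10: 0.
Peak is 10.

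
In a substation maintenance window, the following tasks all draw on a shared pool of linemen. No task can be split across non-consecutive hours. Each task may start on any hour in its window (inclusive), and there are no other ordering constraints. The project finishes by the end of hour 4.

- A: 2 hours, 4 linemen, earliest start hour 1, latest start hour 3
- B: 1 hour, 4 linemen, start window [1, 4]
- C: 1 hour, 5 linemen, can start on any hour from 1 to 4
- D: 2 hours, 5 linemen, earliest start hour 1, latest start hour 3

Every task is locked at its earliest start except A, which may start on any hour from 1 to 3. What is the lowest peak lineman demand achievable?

14

A@1: h1:18  h2:9  h3:0  h4:0 → peak 18
A@2: h1:14  h2:9  h3:4  h4:0 → peak 14
A@3: h1:14  h2:5  h3:4  h4:4 → peak 14
Best is A@2, peak 14.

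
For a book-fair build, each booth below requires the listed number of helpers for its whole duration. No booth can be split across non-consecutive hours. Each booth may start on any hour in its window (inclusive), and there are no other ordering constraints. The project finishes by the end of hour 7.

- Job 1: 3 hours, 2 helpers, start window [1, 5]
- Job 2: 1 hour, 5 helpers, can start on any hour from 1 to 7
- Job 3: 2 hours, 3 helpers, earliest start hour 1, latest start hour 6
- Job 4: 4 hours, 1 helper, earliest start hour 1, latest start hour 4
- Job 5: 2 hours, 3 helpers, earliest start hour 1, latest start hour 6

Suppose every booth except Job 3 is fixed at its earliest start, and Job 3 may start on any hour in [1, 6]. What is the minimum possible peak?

11

Job 3@1: h1:14  h2:9  h3:3  h4:1  h5:0  h6:0  h7:0 → peak 14
Job 3@2: h1:11  h2:9  h3:6  h4:1  h5:0  h6:0  h7:0 → peak 11
Job 3@3: h1:11  h2:6  h3:6  h4:4  h5:0  h6:0  h7:0 → peak 11
Job 3@4: h1:11  h2:6  h3:3  h4:4  h5:3  h6:0  h7:0 → peak 11
Job 3@5: h1:11  h2:6  h3:3  h4:1  h5:3  h6:3  h7:0 → peak 11
Job 3@6: h1:11  h2:6  h3:3  h4:1  h5:0  h6:3  h7:3 → peak 11
Best is Job 3@2, peak 11.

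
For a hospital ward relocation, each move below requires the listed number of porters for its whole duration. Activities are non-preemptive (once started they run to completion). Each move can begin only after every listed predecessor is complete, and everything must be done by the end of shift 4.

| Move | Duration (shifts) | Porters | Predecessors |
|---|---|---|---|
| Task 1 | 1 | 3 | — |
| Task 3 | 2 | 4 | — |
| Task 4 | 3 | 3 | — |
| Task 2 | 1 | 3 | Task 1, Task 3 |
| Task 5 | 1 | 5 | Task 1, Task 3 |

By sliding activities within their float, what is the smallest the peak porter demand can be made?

8

Early-start (Task 1@1, Task 3@1, Task 4@1, Task 2@3, Task 5@3) gives peak 11: s1:10  s2:7  s3:11  s4:0.
Shift Task 4→2, Task 5→4.
Schedule Task 1@1, Task 3@1, Task 4@2, Task 2@3, Task 5@4: s1:7  s2:7  s3:6  s4:8 — peak 8.
No arrangement of the 24 feasible schedules does better.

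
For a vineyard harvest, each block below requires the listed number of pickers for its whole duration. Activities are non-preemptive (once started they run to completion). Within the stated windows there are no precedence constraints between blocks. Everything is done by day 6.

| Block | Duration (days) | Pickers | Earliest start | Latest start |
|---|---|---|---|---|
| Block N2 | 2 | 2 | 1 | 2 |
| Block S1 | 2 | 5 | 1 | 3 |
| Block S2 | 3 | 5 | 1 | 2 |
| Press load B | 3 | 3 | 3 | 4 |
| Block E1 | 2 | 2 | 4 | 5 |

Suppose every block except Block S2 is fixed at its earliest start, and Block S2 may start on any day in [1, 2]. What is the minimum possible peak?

Block S2@1: d1:12  d2:12  d3:8  d4:5  d5:5  d6:0 → peak 12
Block S2@2: d1:7  d2:12  d3:8  d4:10  d5:5  d6:0 → peak 12
Best is Block S2@1, peak 12.

12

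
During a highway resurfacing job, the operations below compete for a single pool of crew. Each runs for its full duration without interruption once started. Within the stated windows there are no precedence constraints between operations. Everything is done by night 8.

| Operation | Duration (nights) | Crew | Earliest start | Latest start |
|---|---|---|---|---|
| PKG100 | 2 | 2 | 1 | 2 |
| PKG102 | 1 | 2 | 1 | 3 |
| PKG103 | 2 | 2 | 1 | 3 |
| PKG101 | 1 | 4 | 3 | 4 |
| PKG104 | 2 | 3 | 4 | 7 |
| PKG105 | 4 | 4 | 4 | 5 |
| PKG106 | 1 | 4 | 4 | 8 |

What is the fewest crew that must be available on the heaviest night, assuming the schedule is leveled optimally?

Early-start (PKG100@1, PKG102@1, PKG103@1, PKG101@3, PKG104@4, PKG105@4, PKG106@4) gives peak 11: n1:6  n2:4  n3:4  n4:11  n5:7  n6:4  n7:4  n8:0.
Shift PKG106→8.
Schedule PKG100@1, PKG102@1, PKG103@1, PKG101@3, PKG104@4, PKG105@4, PKG106@8: n1:6  n2:4  n3:4  n4:7  n5:7  n6:4  n7:4  n8:4 — peak 7.

7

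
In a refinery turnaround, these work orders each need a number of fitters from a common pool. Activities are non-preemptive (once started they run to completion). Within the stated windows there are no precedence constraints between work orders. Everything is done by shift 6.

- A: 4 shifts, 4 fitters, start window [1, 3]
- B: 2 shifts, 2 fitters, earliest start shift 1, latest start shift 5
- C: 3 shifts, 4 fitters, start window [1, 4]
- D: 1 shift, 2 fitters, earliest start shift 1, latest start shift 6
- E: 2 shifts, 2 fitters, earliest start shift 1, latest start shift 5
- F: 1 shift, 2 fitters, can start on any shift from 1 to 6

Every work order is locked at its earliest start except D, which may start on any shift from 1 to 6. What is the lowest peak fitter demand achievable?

14

D@1: s1:16  s2:12  s3:8  s4:4  s5:0  s6:0 → peak 16
D@2: s1:14  s2:14  s3:8  s4:4  s5:0  s6:0 → peak 14
D@3: s1:14  s2:12  s3:10  s4:4  s5:0  s6:0 → peak 14
D@4: s1:14  s2:12  s3:8  s4:6  s5:0  s6:0 → peak 14
D@5: s1:14  s2:12  s3:8  s4:4  s5:2  s6:0 → peak 14
D@6: s1:14  s2:12  s3:8  s4:4  s5:0  s6:2 → peak 14
Best is D@2, peak 14.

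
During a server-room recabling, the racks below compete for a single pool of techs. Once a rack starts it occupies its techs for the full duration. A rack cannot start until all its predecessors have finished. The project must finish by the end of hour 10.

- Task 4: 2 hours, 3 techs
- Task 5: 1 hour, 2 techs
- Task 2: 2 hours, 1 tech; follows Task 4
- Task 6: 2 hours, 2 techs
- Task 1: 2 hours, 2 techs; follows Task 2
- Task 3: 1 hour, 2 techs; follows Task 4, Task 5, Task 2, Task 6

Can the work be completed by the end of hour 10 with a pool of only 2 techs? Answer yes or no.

The minimum achievable peak is 3; 2 < 3, so no feasible schedule stays within the cap.

no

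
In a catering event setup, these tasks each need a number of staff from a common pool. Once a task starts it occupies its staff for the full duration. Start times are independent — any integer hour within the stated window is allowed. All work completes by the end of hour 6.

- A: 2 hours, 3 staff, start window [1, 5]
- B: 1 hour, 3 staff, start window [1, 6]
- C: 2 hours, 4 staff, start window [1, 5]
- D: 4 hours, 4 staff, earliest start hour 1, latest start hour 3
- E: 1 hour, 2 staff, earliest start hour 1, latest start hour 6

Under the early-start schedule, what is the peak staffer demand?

16

Early-start schedule: A@1, B@1, C@1, D@1, E@1.
Load per hour: hour 1: 16, hour 2: 11, hour 3: 4, hour 4: 4, hour 5: 0, hour 6: 0.
Peak is 16.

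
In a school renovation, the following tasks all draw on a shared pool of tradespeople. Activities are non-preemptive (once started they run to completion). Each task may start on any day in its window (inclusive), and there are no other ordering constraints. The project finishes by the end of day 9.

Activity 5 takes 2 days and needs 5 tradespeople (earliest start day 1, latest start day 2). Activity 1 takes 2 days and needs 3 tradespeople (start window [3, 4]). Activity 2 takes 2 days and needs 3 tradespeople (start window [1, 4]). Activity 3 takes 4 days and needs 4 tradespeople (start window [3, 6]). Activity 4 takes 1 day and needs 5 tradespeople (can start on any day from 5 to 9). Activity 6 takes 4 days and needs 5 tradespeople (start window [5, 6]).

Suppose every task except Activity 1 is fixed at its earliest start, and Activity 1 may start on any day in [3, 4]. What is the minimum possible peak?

Activity 1@3: d1:8  d2:8  d3:7  d4:7  d5:14  d6:9  d7:5  d8:5  d9:0 → peak 14
Activity 1@4: d1:8  d2:8  d3:4  d4:7  d5:17  d6:9  d7:5  d8:5  d9:0 → peak 17
Best is Activity 1@3, peak 14.

14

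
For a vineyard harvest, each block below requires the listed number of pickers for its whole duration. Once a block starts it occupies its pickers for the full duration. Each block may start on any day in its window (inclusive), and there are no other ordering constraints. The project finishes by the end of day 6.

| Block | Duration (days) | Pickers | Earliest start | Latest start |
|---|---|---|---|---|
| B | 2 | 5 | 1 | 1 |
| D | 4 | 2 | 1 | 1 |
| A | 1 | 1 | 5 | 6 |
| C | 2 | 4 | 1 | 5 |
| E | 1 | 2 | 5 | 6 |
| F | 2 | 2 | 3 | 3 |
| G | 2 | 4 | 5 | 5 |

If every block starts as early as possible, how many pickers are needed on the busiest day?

Early-start schedule: B@1, D@1, A@5, C@1, E@5, F@3, G@5.
Load per day: day 1: 11, day 2: 11, day 3: 4, day 4: 4, day 5: 7, day 6: 4.
Peak is 11.

11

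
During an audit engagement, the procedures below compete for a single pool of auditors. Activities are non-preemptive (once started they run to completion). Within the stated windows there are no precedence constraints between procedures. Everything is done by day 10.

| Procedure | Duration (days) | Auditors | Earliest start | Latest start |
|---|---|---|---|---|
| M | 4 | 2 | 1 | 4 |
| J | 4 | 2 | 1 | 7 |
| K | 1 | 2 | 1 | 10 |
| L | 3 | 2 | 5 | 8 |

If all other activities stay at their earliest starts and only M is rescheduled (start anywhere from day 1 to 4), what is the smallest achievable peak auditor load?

4

M@1: d1:6  d2:4  d3:4  d4:4  d5:2  d6:2  d7:2  d8:0  d9:0  d10:0 → peak 6
M@2: d1:4  d2:4  d3:4  d4:4  d5:4  d6:2  d7:2  d8:0  d9:0  d10:0 → peak 4
M@3: d1:4  d2:2  d3:4  d4:4  d5:4  d6:4  d7:2  d8:0  d9:0  d10:0 → peak 4
M@4: d1:4  d2:2  d3:2  d4:4  d5:4  d6:4  d7:4  d8:0  d9:0  d10:0 → peak 4
Best is M@2, peak 4.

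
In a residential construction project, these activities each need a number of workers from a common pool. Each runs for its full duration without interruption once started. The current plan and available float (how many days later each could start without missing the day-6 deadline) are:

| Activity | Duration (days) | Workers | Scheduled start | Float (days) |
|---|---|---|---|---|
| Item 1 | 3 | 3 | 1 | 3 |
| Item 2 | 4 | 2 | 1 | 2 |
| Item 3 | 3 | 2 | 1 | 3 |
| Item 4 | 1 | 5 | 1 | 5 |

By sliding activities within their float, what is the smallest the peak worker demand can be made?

7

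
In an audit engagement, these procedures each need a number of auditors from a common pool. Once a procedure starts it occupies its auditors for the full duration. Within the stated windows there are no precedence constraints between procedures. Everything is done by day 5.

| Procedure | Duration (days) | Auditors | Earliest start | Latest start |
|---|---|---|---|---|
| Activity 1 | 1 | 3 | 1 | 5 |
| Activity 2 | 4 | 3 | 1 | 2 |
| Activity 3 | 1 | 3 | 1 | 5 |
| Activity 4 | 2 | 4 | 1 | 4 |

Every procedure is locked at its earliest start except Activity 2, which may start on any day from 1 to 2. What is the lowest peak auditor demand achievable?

Activity 2@1: d1:13  d2:7  d3:3  d4:3  d5:0 → peak 13
Activity 2@2: d1:10  d2:7  d3:3  d4:3  d5:3 → peak 10
Best is Activity 2@2, peak 10.

10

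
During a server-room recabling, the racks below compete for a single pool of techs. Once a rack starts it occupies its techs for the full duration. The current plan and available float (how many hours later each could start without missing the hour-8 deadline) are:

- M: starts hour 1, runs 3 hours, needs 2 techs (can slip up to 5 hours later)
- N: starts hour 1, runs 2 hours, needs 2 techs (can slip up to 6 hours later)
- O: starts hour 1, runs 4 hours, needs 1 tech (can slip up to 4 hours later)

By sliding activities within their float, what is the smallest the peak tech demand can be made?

Early-start (M@1, N@1, O@1) gives peak 5: h1:5  h2:5  h3:3  h4:1  h5:0  h6:0  h7:0  h8:0.
Shift N→4.
Schedule M@1, N@4, O@1: h1:3  h2:3  h3:3  h4:3  h5:2  h6:0  h7:0  h8:0 — peak 3.

3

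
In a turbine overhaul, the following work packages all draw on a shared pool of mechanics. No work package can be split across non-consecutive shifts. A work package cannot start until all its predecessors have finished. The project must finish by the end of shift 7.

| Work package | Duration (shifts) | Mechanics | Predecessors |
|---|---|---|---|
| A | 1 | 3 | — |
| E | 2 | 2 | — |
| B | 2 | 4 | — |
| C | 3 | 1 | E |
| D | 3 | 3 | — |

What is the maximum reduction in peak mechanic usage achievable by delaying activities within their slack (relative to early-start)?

7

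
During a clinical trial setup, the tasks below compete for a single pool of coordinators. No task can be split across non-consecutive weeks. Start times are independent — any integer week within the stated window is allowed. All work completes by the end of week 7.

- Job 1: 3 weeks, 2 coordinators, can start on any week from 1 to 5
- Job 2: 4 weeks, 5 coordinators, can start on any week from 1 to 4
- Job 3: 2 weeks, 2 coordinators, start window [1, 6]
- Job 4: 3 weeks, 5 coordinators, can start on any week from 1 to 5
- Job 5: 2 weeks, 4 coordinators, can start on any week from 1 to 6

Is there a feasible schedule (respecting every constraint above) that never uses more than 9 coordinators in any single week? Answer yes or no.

Schedule Job 1@1, Job 2@1, Job 3@1, Job 4@5, Job 5@4: w1:9  w2:9  w3:7  w4:9  w5:9  w6:5  w7:5 — peak 9 ≤ 9.

yes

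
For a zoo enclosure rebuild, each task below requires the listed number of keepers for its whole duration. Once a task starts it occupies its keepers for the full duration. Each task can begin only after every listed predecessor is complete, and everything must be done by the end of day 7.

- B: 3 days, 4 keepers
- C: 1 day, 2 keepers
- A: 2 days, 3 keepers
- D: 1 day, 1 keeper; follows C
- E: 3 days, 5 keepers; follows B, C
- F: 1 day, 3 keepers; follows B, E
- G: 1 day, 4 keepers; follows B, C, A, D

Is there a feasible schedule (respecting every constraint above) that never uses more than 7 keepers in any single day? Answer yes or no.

yes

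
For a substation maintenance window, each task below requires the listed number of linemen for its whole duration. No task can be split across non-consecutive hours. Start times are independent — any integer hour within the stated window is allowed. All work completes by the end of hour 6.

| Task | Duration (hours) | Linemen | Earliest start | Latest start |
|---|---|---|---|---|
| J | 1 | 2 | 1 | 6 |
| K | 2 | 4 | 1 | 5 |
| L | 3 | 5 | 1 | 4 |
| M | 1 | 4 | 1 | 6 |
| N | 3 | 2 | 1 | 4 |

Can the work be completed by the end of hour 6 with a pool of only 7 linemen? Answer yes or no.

yes

Schedule J@1, K@1, L@3, M@6, N@2: h1:6  h2:6  h3:7  h4:7  h5:5  h6:4 — peak 7 ≤ 7.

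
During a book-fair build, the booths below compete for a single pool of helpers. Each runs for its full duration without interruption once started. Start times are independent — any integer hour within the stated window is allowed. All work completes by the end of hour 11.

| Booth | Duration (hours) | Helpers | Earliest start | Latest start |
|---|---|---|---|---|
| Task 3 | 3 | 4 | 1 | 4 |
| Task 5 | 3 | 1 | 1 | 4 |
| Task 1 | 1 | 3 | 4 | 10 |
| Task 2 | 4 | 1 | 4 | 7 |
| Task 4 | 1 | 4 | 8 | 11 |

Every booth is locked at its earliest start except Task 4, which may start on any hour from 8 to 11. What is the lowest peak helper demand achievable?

5

Task 4@8: h1:5  h2:5  h3:5  h4:4  h5:1  h6:1  h7:1  h8:4  h9:0  h10:0  h11:0 → peak 5
Task 4@9: h1:5  h2:5  h3:5  h4:4  h5:1  h6:1  h7:1  h8:0  h9:4  h10:0  h11:0 → peak 5
Task 4@10: h1:5  h2:5  h3:5  h4:4  h5:1  h6:1  h7:1  h8:0  h9:0  h10:4  h11:0 → peak 5
Task 4@11: h1:5  h2:5  h3:5  h4:4  h5:1  h6:1  h7:1  h8:0  h9:0  h10:0  h11:4 → peak 5
Best is Task 4@8, peak 5.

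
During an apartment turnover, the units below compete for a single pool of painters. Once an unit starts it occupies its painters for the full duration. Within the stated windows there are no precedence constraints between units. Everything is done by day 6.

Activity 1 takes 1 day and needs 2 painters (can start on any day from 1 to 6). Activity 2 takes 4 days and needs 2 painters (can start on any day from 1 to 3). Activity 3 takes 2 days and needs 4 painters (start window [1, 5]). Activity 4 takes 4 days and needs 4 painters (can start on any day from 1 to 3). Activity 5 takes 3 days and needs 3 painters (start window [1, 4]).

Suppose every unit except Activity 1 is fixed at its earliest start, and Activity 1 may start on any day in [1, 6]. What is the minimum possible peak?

Activity 1@1: d1:15  d2:13  d3:9  d4:6  d5:0  d6:0 → peak 15
Activity 1@2: d1:13  d2:15  d3:9  d4:6  d5:0  d6:0 → peak 15
Activity 1@3: d1:13  d2:13  d3:11  d4:6  d5:0  d6:0 → peak 13
Activity 1@4: d1:13  d2:13  d3:9  d4:8  d5:0  d6:0 → peak 13
Activity 1@5: d1:13  d2:13  d3:9  d4:6  d5:2  d6:0 → peak 13
Activity 1@6: d1:13  d2:13  d3:9  d4:6  d5:0  d6:2 → peak 13
Best is Activity 1@3, peak 13.

13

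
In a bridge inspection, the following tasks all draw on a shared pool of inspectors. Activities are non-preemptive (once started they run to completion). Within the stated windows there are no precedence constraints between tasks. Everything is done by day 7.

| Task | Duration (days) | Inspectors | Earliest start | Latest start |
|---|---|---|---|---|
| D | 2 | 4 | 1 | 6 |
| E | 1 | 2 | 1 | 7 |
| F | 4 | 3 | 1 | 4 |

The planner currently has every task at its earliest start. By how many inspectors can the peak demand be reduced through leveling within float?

5

Early-start peak: d1:9  d2:7  d3:3  d4:3  d5:0  d6:0  d7:0 ⇒ 9.
Leveled (D@1, E@3, F@4): d1:4  d2:4  d3:2  d4:3  d5:3  d6:3  d7:3 ⇒ 4.
Reduction 9 − 4 = 5.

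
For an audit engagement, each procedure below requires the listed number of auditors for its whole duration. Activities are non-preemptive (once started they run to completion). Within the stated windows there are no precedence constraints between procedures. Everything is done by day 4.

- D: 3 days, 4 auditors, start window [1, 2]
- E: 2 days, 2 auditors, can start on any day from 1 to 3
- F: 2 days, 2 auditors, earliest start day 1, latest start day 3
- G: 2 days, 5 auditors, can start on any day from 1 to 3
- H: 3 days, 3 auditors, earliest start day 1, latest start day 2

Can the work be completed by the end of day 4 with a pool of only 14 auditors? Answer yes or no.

yes

Schedule D@1, E@1, F@1, G@3, H@1: d1:11  d2:11  d3:12  d4:5 — peak 12 ≤ 14.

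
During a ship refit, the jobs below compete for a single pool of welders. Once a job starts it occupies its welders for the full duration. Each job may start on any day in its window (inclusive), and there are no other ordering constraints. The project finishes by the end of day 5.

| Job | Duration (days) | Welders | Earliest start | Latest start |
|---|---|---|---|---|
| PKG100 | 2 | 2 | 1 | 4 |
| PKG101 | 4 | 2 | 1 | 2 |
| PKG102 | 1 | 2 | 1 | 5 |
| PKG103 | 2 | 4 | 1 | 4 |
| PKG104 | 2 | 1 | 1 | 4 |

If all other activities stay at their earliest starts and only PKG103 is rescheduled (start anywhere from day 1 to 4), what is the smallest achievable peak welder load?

PKG103@1: d1:11  d2:9  d3:2  d4:2  d5:0 → peak 11
PKG103@2: d1:7  d2:9  d3:6  d4:2  d5:0 → peak 9
PKG103@3: d1:7  d2:5  d3:6  d4:6  d5:0 → peak 7
PKG103@4: d1:7  d2:5  d3:2  d4:6  d5:4 → peak 7
Best is PKG103@3, peak 7.

7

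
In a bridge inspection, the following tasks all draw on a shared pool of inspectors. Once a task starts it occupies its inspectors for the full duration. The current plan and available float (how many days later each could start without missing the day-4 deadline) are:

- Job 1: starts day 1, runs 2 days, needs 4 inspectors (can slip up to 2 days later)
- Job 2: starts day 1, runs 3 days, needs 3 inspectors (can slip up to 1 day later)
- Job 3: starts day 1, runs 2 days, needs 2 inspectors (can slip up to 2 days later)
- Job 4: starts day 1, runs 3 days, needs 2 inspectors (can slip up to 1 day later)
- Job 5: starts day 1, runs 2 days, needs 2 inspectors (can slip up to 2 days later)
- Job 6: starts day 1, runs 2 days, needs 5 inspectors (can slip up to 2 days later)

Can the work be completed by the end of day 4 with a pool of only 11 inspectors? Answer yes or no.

no

The minimum achievable peak is 12; 11 < 12, so no feasible schedule stays within the cap.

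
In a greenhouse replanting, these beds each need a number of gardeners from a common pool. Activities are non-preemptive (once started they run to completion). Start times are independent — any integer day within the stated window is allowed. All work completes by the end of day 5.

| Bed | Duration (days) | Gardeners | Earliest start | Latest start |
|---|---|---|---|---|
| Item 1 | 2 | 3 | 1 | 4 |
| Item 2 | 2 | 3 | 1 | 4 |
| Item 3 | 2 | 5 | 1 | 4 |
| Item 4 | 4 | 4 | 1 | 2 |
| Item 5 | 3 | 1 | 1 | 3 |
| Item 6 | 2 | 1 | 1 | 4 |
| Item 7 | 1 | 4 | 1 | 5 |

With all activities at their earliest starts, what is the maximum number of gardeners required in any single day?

21

Early-start schedule: Item 1@1, Item 2@1, Item 3@1, Item 4@1, Item 5@1, Item 6@1, Item 7@1.
Load per day: day 1: 21, day 2: 17, day 3: 5, day 4: 4, day 5: 0.
Peak is 21.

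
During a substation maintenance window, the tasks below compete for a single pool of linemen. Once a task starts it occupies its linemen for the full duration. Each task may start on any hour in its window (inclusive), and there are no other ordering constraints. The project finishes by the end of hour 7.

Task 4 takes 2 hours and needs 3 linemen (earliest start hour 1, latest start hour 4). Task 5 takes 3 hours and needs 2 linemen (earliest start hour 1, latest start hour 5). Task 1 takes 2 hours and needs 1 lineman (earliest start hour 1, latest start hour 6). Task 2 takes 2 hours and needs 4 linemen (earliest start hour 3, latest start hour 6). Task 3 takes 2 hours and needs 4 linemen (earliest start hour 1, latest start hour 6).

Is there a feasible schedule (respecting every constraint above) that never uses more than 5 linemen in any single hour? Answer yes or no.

Schedule Task 4@1, Task 5@1, Task 1@3, Task 2@4, Task 3@6: h1:5  h2:5  h3:3  h4:5  h5:4  h6:4  h7:4 — peak 5 ≤ 5.

yes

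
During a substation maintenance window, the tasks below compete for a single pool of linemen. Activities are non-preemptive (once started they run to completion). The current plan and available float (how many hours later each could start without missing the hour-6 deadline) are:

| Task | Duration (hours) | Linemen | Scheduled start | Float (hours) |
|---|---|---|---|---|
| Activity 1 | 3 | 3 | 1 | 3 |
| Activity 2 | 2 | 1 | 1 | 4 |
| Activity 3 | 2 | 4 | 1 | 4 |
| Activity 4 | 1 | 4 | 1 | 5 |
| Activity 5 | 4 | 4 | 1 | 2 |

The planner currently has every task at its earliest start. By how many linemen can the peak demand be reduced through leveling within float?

Early-start peak: h1:16  h2:12  h3:7  h4:4  h5:0  h6:0 ⇒ 16.
Leveled (Activity 1@1, Activity 2@1, Activity 3@1, Activity 4@4, Activity 5@3): h1:8  h2:8  h3:7  h4:8  h5:4  h6:4 ⇒ 8.
Reduction 16 − 8 = 8.

8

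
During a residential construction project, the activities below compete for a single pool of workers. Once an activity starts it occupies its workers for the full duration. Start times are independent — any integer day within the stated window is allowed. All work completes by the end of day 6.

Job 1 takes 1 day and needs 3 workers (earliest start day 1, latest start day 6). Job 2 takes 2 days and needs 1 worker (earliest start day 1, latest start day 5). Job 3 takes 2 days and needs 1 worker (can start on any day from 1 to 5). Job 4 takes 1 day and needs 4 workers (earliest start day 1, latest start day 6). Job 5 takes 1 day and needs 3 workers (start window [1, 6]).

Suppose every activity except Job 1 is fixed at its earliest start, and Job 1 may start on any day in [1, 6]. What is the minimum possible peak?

9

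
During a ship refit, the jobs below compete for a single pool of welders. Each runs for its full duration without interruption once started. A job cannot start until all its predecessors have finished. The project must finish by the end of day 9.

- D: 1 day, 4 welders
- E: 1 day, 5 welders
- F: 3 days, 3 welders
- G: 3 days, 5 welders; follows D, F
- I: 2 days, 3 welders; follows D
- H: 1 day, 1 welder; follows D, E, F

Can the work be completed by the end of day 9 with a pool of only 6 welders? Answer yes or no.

yes

Schedule D@1, E@2, F@3, G@6, I@3, H@6: d1:4  d2:5  d3:6  d4:6  d5:3  d6:6  d7:5  d8:5  d9:0 — peak 6 ≤ 6.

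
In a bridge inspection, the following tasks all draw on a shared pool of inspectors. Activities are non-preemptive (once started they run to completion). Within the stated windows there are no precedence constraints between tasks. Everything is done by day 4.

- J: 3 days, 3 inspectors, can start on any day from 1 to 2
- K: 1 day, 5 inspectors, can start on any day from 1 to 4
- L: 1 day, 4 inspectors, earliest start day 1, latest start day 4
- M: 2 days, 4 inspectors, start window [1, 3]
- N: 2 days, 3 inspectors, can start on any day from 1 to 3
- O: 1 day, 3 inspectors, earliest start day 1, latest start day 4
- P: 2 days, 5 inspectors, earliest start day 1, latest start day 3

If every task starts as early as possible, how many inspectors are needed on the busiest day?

Early-start schedule: J@1, K@1, L@1, M@1, N@1, O@1, P@1.
Load per day: day 1: 27, day 2: 15, day 3: 3, day 4: 0.
Peak is 27.

27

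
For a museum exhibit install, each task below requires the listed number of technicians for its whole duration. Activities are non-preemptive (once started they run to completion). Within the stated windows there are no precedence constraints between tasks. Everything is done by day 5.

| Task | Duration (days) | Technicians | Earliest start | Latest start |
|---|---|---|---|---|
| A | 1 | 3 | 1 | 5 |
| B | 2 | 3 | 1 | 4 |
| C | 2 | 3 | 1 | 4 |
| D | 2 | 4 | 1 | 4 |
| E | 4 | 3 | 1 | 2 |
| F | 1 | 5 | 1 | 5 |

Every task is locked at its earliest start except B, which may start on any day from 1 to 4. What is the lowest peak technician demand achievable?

B@1: d1:21  d2:13  d3:3  d4:3  d5:0 → peak 21
B@2: d1:18  d2:13  d3:6  d4:3  d5:0 → peak 18
B@3: d1:18  d2:10  d3:6  d4:6  d5:0 → peak 18
B@4: d1:18  d2:10  d3:3  d4:6  d5:3 → peak 18
Best is B@2, peak 18.

18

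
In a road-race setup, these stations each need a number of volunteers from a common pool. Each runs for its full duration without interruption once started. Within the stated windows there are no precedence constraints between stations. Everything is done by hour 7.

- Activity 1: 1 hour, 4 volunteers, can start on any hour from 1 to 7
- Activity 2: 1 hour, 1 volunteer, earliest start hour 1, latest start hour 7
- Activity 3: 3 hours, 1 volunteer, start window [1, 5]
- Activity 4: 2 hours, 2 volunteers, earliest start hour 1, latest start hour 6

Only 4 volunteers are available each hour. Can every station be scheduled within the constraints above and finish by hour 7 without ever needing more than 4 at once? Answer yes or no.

Schedule Activity 1@1, Activity 2@2, Activity 3@2, Activity 4@2: h1:4  h2:4  h3:3  h4:1  h5:0  h6:0  h7:0 — peak 4 ≤ 4.

yes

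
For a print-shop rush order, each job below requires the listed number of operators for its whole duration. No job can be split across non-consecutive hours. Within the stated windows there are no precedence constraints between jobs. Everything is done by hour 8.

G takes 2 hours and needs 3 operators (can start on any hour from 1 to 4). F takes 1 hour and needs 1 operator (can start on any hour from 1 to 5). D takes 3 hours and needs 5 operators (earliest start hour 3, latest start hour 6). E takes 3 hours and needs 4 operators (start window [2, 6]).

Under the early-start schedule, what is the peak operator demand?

9

Early-start schedule: G@1, F@1, D@3, E@2.
Load per hour: hour 1: 4, hour 2: 7, hour 3: 9, hour 4: 9, hour 5: 5, hour 6: 0, hour 7: 0, hour 8: 0.
Peak is 9.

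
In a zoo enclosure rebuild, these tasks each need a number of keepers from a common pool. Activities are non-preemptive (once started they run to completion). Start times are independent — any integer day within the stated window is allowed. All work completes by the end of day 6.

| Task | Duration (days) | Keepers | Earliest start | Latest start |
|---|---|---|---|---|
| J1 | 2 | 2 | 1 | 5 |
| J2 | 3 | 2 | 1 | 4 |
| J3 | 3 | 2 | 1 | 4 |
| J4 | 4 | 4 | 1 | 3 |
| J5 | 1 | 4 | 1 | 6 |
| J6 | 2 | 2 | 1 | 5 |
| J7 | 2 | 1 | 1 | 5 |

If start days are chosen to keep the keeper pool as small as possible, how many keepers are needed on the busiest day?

8

Early-start (J1@1, J2@1, J3@1, J4@1, J5@1, J6@1, J7@1) gives peak 17: d1:17  d2:13  d3:8  d4:4  d5:0  d6:0.
Shift J4→3, J5→4, J7→5.
Schedule J1@1, J2@1, J3@1, J4@3, J5@4, J6@1, J7@5: d1:8  d2:8  d3:8  d4:8  d5:5  d6:5 — peak 8.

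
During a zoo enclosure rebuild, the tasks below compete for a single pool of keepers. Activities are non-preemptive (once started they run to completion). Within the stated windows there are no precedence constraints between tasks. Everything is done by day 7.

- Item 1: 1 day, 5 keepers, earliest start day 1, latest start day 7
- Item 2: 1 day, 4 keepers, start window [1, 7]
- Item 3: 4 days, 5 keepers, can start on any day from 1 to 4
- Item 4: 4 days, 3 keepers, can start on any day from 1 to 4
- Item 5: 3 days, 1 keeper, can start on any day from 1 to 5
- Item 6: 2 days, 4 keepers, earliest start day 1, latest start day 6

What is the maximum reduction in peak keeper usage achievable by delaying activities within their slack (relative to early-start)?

13

Early-start peak: d1:22  d2:13  d3:9  d4:8  d5:0  d6:0  d7:0 ⇒ 22.
Leveled (Item 1@1, Item 2@1, Item 3@2, Item 4@2, Item 5@2, Item 6@6): d1:9  d2:9  d3:9  d4:9  d5:8  d6:4  d7:4 ⇒ 9.
Reduction 22 − 9 = 13.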